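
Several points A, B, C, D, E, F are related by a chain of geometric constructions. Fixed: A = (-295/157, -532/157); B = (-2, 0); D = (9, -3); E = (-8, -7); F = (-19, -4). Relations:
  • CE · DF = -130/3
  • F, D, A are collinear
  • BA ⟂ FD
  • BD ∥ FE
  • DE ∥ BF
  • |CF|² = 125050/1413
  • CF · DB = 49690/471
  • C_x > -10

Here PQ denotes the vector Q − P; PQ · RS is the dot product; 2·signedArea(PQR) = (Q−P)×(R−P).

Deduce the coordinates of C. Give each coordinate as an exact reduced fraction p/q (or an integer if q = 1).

1. C_x = -4534/471  [CF · DB = 49690/471 ∩ CE · DF = -130/3]
2. C_y = -753/157  [CF · DB = 49690/471 ∩ CE · DF = -130/3]
   → C = (-4534/471, -753/157)

C = (-4534/471, -753/157)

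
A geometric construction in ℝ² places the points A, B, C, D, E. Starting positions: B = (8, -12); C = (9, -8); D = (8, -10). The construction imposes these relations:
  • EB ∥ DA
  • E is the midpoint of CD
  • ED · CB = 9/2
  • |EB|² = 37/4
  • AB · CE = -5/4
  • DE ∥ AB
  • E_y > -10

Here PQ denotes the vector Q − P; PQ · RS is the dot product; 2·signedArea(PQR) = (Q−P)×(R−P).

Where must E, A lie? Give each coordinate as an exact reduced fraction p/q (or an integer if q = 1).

1. E_x = 17/2  [E is the midpoint of CD]
2. E_y = -9  [E is the midpoint of CD]
   → E = (17/2, -9)
3. A_x = 15/2  [DE ∥ AB ∩ EB ∥ DA]
4. A_y = -13  [DE ∥ AB ∩ EB ∥ DA]
   → A = (15/2, -13)

A = (15/2, -13)
E = (17/2, -9)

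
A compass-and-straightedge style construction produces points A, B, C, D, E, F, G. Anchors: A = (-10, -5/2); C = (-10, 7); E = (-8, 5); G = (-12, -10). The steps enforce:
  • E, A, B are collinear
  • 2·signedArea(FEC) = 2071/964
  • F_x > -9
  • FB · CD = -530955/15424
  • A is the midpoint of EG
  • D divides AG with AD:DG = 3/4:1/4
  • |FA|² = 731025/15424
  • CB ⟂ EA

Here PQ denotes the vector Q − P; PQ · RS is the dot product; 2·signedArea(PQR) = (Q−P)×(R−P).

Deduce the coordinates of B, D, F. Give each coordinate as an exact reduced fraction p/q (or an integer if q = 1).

B = (-1840/241, 1535/241)
D = (-23/2, -65/8)
F = (-3965/482, 8005/1928)

1. B_x = -1840/241  [E, A, B are collinear ∩ CB ⟂ EA]
2. B_y = 1535/241  [E, A, B are collinear ∩ CB ⟂ EA]
   → B = (-1840/241, 1535/241)
3. D_x = -23/2  [D divides AG with AD:DG = 3/4:1/4]
4. D_y = -65/8  [D divides AG with AD:DG = 3/4:1/4]
   → D = (-23/2, -65/8)
5. F_x = -3965/482  [FB · CD = -530955/15424 ∩ 2·signedArea(FEC) = 2071/964]
6. F_y = 8005/1928  [FB · CD = -530955/15424 ∩ 2·signedArea(FEC) = 2071/964]
   → F = (-3965/482, 8005/1928)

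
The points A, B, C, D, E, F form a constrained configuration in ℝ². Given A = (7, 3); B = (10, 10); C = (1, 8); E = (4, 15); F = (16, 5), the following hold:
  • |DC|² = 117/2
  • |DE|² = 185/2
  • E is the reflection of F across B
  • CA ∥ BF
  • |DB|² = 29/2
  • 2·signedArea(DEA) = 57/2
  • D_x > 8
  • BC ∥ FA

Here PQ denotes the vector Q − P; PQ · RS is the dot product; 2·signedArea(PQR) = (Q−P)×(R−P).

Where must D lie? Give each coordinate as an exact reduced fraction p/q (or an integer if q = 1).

1. D_x = 17/2  [line 12·x + 3·y + -243/2 = 0 ∩ |DE|² = 185/2]
2. D_y = 13/2  [line 12·x + 3·y + -243/2 = 0 ∩ |DE|² = 185/2]
   → D = (17/2, 13/2)

D = (17/2, 13/2)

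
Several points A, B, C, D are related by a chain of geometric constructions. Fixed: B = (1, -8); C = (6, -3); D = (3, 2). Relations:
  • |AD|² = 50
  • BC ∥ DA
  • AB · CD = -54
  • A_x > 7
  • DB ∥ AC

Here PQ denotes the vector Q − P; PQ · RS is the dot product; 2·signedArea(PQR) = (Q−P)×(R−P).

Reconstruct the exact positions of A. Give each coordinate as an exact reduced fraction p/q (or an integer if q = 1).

A = (8, 7)

1. A_x = 8  [DB ∥ AC ∩ BC ∥ DA]
2. A_y = 7  [DB ∥ AC ∩ BC ∥ DA]
   → A = (8, 7)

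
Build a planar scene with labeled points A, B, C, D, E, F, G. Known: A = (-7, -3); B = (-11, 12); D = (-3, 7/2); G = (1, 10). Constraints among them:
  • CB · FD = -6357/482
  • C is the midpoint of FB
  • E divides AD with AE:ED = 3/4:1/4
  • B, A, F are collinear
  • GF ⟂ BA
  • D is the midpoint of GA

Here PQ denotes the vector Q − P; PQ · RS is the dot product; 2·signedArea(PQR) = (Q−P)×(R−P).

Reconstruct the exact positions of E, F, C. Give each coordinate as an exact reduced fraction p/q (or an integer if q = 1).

1. E_x = -4  [E divides AD with AE:ED = 3/4:1/4]
2. E_y = 15/8  [E divides AD with AE:ED = 3/4:1/4]
   → E = (-4, 15/8)
3. F_x = -2339/241  [B, A, F are collinear ∩ GF ⟂ BA]
4. F_y = 1722/241  [B, A, F are collinear ∩ GF ⟂ BA]
   → F = (-2339/241, 1722/241)
5. C_x = -2495/241  [C is the midpoint of FB]
6. C_y = 2307/241  [C is the midpoint of FB]
   → C = (-2495/241, 2307/241)

C = (-2495/241, 2307/241)
E = (-4, 15/8)
F = (-2339/241, 1722/241)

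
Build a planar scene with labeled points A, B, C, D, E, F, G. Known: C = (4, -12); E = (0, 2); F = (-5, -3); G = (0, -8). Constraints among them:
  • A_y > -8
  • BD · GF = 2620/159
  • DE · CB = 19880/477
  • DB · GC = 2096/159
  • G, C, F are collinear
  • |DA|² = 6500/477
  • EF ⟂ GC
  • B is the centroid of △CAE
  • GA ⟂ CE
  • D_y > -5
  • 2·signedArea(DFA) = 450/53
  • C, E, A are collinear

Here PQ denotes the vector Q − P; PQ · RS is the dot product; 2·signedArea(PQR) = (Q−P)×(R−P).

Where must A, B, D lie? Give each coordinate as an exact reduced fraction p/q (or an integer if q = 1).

A = (140/53, -384/53)
B = (352/159, -914/159)
D = (0, -14/3)

1. A_x = 140/53  [C, E, A are collinear ∩ GA ⟂ CE]
2. A_y = -384/53  [C, E, A are collinear ∩ GA ⟂ CE]
   → A = (140/53, -384/53)
3. B_x = 352/159  [B is the centroid of △CAE]
4. B_y = -914/159  [B is the centroid of △CAE]
   → B = (352/159, -914/159)
5. D_x = 0  [2·signedArea(DFA) = 450/53 ∩ DE · CB = 19880/477]
6. D_y = -14/3  [2·signedArea(DFA) = 450/53 ∩ DE · CB = 19880/477]
   → D = (0, -14/3)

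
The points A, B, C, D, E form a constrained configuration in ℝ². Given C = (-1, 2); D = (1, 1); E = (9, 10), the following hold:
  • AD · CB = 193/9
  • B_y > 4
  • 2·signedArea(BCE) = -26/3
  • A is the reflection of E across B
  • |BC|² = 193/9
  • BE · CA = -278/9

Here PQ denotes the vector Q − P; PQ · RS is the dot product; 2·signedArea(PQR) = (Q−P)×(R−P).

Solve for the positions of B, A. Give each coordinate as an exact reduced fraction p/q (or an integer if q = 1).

1. B_x = 3  [line -8·x + 10·y + -58/3 = 0 ∩ |BC|² = 193/9]
2. B_y = 13/3  [line -8·x + 10·y + -58/3 = 0 ∩ |BC|² = 193/9]
   → B = (3, 13/3)
3. A_x = -3  [BE · CA = -278/9 ∩ A is the reflection of E across B]
4. A_y = -4/3  [BE · CA = -278/9 ∩ A is the reflection of E across B]
   → A = (-3, -4/3)

A = (-3, -4/3)
B = (3, 13/3)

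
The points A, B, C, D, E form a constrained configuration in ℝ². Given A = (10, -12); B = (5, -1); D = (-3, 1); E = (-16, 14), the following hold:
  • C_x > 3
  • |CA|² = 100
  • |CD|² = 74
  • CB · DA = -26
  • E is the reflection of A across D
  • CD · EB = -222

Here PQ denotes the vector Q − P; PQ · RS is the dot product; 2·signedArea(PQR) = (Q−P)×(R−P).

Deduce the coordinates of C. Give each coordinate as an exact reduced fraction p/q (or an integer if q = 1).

1. C_x = 4  [CD · EB = -222 ∩ CB · DA = -26]
2. C_y = -4  [CD · EB = -222 ∩ CB · DA = -26]
   → C = (4, -4)

C = (4, -4)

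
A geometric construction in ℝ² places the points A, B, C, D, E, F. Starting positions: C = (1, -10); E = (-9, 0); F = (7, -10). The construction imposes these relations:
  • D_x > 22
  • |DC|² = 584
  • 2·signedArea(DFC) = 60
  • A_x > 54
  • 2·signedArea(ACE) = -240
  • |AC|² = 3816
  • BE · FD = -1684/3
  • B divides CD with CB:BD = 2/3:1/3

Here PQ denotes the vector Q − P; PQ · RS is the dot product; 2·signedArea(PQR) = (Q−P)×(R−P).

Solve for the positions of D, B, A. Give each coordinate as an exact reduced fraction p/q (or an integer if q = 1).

1. D_y = -20  [2·signedArea(DFC) = 60]
2. D_x = 23  [|DC|² = 584]
   → D = (23, -20)
3. B_x = 47/3  [B divides CD with CB:BD = 2/3:1/3]
4. B_y = -50/3  [B divides CD with CB:BD = 2/3:1/3]
   → B = (47/3, -50/3)
5. A_x = 55  [line -10·x + -10·y + 150 = 0 ∩ |AC|² = 3816]
6. A_y = -40  [line -10·x + -10·y + 150 = 0 ∩ |AC|² = 3816]
   → A = (55, -40)

A = (55, -40)
B = (47/3, -50/3)
D = (23, -20)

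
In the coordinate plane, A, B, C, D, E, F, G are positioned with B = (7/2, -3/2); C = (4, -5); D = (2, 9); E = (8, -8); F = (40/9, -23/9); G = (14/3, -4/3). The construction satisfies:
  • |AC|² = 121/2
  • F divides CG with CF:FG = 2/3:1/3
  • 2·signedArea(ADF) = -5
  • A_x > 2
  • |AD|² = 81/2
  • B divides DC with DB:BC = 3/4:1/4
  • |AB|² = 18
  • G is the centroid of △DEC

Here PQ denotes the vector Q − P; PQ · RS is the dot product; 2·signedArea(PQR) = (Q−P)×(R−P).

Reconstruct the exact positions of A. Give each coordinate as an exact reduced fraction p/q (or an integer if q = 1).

1. A_x = 29/10  [line 104/9·x + 22/9·y + -361/9 = 0 ∩ |AD|² = 81/2]
2. A_y = 27/10  [line 104/9·x + 22/9·y + -361/9 = 0 ∩ |AD|² = 81/2]
   → A = (29/10, 27/10)

A = (29/10, 27/10)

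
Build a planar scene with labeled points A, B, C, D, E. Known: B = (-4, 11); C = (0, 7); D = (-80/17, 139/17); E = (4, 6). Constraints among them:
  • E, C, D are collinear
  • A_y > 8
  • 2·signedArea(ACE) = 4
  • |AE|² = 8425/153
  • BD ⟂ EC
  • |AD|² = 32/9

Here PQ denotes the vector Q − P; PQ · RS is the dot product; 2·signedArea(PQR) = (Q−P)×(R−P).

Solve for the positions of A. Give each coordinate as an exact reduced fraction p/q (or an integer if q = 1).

1. A_x = -148/51  [line 1·x + 4·y + -32 = 0 ∩ |AE|² = 8425/153]
2. A_y = 445/51  [line 1·x + 4·y + -32 = 0 ∩ |AE|² = 8425/153]
   → A = (-148/51, 445/51)

A = (-148/51, 445/51)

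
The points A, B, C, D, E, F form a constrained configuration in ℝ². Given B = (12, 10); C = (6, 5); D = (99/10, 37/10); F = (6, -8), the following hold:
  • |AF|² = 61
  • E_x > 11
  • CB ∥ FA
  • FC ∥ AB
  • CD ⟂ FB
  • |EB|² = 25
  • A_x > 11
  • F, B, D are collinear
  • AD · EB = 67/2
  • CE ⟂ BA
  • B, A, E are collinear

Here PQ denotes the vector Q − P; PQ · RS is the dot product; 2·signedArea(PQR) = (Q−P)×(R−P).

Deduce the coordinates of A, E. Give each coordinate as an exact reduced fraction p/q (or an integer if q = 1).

1. A_x = 12  [FC ∥ AB ∩ CB ∥ FA]
2. A_y = -3  [FC ∥ AB ∩ CB ∥ FA]
   → A = (12, -3)
3. E_x = 12  [B, A, E are collinear ∩ CE ⟂ BA]
4. E_y = 5  [B, A, E are collinear ∩ CE ⟂ BA]
   → E = (12, 5)

A = (12, -3)
E = (12, 5)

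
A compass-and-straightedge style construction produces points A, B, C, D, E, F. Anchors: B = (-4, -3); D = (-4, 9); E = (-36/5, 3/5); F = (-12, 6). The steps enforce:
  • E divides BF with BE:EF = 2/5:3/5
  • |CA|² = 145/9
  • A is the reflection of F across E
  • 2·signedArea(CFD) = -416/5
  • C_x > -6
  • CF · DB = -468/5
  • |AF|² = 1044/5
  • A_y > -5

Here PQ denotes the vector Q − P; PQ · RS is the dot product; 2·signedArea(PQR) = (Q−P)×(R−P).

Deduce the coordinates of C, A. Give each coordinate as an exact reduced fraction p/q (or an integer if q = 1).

A = (-12/5, -24/5)
C = (-76/15, -9/5)

1. C_x = -76/15  [2·signedArea(CFD) = -416/5 ∩ CF · DB = -468/5]
2. C_y = -9/5  [2·signedArea(CFD) = -416/5 ∩ CF · DB = -468/5]
   → C = (-76/15, -9/5)
3. A_x = -12/5  [A is the reflection of F across E]
4. A_y = -24/5  [A is the reflection of F across E]
   → A = (-12/5, -24/5)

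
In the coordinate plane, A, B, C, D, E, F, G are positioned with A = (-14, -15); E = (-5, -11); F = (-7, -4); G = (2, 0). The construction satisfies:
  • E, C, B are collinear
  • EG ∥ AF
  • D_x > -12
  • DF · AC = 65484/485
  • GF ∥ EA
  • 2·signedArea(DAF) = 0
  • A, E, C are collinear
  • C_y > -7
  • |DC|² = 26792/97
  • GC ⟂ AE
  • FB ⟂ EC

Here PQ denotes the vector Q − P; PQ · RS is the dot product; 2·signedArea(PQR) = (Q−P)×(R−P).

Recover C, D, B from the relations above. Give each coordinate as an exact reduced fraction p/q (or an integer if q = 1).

B = (-395/97, -1027/97)
C = (478/97, -639/97)
D = (-56/5, -53/5)

1. C_x = 478/97  [A, E, C are collinear ∩ GC ⟂ AE]
2. C_y = -639/97  [A, E, C are collinear ∩ GC ⟂ AE]
   → C = (478/97, -639/97)
3. D_x = -56/5  [2·signedArea(DAF) = 0 ∩ DF · AC = 65484/485]
4. D_y = -53/5  [2·signedArea(DAF) = 0 ∩ DF · AC = 65484/485]
   → D = (-56/5, -53/5)
5. B_x = -395/97  [E, C, B are collinear ∩ FB ⟂ EC]
6. B_y = -1027/97  [E, C, B are collinear ∩ FB ⟂ EC]
   → B = (-395/97, -1027/97)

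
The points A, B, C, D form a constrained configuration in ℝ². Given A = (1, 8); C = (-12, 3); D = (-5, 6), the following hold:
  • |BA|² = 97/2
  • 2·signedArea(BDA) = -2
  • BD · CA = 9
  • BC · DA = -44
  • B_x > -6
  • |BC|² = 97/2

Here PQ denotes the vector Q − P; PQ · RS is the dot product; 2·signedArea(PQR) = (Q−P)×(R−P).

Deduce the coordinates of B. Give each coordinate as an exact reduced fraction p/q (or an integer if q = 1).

B = (-11/2, 11/2)

1. B_x = -11/2  [2·signedArea(BDA) = -2 ∩ BD · CA = 9]
2. B_y = 11/2  [2·signedArea(BDA) = -2 ∩ BD · CA = 9]
   → B = (-11/2, 11/2)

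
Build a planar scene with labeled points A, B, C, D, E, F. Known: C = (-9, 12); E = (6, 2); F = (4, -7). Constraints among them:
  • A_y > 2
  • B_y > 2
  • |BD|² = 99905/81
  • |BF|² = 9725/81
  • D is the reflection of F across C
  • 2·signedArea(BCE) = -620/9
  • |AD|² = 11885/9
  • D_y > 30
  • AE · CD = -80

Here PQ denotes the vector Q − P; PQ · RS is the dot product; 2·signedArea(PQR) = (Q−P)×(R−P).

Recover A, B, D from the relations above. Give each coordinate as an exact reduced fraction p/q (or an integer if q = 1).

1. B_x = -14/9  [line 10·x + 15·y + -190/9 = 0 ∩ |BF|² = 9725/81]
2. B_y = 22/9  [line 10·x + 15·y + -190/9 = 0 ∩ |BF|² = 9725/81]
   → B = (-14/9, 22/9)
3. D_x = -22  [D is the reflection of F across C]
4. D_y = 31  [D is the reflection of F across C]
   → D = (-22, 31)
5. A_x = 1/3  [line 13·x + -19·y + 40 = 0 ∩ |AD|² = 11885/9]
6. A_y = 7/3  [line 13·x + -19·y + 40 = 0 ∩ |AD|² = 11885/9]
   → A = (1/3, 7/3)

A = (1/3, 7/3)
B = (-14/9, 22/9)
D = (-22, 31)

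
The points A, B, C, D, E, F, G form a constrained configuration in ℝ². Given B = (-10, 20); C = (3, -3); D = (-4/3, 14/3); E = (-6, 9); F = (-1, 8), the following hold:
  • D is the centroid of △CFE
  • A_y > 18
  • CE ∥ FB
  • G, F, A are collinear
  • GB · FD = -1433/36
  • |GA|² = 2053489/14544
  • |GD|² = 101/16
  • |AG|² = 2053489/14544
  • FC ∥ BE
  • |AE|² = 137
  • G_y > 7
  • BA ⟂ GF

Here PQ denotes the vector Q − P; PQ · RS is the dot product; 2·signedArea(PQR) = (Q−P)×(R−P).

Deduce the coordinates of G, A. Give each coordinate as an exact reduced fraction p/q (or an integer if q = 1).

1. G_x = -13/12  [line 1/3·x + 10/3·y + -847/36 = 0 ∩ |GD|² = 101/16]
2. G_y = 43/6  [line 1/3·x + 10/3·y + -847/36 = 0 ∩ |GD|² = 101/16]
   → G = (-13/12, 43/6)
3. A_x = 10/101  [G, F, A are collinear ∩ BA ⟂ GF]
4. A_y = 1918/101  [G, F, A are collinear ∩ BA ⟂ GF]
   → A = (10/101, 1918/101)

A = (10/101, 1918/101)
G = (-13/12, 43/6)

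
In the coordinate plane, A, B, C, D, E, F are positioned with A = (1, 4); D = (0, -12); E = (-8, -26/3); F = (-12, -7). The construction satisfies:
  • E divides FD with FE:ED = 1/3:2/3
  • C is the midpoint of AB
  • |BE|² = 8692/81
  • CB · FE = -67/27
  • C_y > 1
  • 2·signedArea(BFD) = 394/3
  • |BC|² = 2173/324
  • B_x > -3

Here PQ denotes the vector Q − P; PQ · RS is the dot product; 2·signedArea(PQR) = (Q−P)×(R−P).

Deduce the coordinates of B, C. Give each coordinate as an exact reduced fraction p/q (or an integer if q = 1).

1. B_x = -2  [line 5·x + 12·y + 38/3 = 0 ∩ |BE|² = 8692/81]
2. B_y = -2/9  [line 5·x + 12·y + 38/3 = 0 ∩ |BE|² = 8692/81]
   → B = (-2, -2/9)
3. C_x = -1/2  [C is the midpoint of AB]
4. C_y = 17/9  [C is the midpoint of AB]
   → C = (-1/2, 17/9)

B = (-2, -2/9)
C = (-1/2, 17/9)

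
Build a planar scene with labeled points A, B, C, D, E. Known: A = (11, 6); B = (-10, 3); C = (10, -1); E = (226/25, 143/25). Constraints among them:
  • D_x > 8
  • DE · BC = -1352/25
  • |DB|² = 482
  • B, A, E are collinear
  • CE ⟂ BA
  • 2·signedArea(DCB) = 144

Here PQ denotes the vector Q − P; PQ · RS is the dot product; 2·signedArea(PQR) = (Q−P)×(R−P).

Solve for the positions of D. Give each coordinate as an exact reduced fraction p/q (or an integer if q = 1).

D = (9, -8)

1. D_x = 9  [DE · BC = -1352/25 ∩ 2·signedArea(DCB) = 144]
2. D_y = -8  [DE · BC = -1352/25 ∩ 2·signedArea(DCB) = 144]
   → D = (9, -8)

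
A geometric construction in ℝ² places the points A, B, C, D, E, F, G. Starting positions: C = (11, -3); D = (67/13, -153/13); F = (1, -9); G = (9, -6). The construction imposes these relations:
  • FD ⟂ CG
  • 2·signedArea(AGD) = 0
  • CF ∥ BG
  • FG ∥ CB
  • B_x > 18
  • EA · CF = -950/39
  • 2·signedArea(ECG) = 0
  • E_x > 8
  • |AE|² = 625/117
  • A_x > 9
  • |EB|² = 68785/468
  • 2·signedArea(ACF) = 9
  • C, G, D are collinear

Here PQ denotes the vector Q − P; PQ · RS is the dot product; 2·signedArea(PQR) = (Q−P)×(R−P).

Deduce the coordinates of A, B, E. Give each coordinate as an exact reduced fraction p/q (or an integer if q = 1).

1. A_x = 10  [2·signedArea(AGD) = 0 ∩ 2·signedArea(ACF) = 9]
2. A_y = -9/2  [2·signedArea(AGD) = 0 ∩ 2·signedArea(ACF) = 9]
   → A = (10, -9/2)
3. B_x = 19  [CF ∥ BG ∩ FG ∥ CB]
4. B_y = 0  [CF ∥ BG ∩ FG ∥ CB]
   → B = (19, 0)
5. E_x = 340/39  [2·signedArea(ECG) = 0 ∩ EA · CF = -950/39]
6. E_y = -167/26  [2·signedArea(ECG) = 0 ∩ EA · CF = -950/39]
   → E = (340/39, -167/26)

A = (10, -9/2)
B = (19, 0)
E = (340/39, -167/26)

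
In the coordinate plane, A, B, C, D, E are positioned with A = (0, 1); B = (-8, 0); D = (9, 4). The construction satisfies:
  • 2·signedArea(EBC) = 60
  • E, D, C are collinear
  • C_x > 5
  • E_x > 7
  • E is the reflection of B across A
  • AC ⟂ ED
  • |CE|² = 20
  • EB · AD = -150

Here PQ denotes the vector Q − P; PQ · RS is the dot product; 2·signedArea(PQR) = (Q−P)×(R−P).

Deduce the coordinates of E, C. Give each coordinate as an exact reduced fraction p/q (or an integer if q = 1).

1. E_x = 8  [E is the reflection of B across A]
2. E_y = 2  [E is the reflection of B across A]
   → E = (8, 2)
3. C_x = 6  [E, D, C are collinear ∩ AC ⟂ ED]
4. C_y = -2  [E, D, C are collinear ∩ AC ⟂ ED]
   → C = (6, -2)

C = (6, -2)
E = (8, 2)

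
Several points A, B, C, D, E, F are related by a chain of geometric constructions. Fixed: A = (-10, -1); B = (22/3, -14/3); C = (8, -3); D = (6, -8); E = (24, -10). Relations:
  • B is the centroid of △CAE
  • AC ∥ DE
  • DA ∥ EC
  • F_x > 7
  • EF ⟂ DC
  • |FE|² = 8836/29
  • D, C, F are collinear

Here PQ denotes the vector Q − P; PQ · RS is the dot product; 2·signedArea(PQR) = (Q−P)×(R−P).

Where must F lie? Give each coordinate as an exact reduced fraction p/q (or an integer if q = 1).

1. F_x = 226/29  [D, C, F are collinear ∩ EF ⟂ DC]
2. F_y = -102/29  [D, C, F are collinear ∩ EF ⟂ DC]
   → F = (226/29, -102/29)

F = (226/29, -102/29)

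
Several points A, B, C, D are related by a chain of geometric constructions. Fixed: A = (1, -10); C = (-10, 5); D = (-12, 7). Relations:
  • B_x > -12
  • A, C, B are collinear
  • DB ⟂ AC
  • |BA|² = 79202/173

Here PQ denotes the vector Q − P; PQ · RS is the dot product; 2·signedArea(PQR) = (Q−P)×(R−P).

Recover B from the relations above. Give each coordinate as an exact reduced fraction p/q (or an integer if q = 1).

1. B_x = -2016/173  [A, C, B are collinear ∩ DB ⟂ AC]
2. B_y = 1255/173  [A, C, B are collinear ∩ DB ⟂ AC]
   → B = (-2016/173, 1255/173)

B = (-2016/173, 1255/173)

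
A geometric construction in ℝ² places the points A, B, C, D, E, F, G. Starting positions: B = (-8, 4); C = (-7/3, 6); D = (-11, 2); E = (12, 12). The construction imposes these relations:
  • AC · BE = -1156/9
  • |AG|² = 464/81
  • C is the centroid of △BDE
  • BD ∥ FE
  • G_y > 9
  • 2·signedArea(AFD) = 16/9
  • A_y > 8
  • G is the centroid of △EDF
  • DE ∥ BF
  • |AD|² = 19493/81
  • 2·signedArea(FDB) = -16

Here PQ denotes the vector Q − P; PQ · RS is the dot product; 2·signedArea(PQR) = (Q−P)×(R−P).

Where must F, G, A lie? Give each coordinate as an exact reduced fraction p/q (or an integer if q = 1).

1. F_x = 15  [BD ∥ FE ∩ DE ∥ BF]
2. F_y = 14  [BD ∥ FE ∩ DE ∥ BF]
   → F = (15, 14)
3. G_x = 16/3  [G is the centroid of △EDF]
4. G_y = 28/3  [G is the centroid of △EDF]
   → G = (16/3, 28/3)
5. A_x = 28/9  [2·signedArea(AFD) = 16/9 ∩ AC · BE = -1156/9]
6. A_y = 76/9  [2·signedArea(AFD) = 16/9 ∩ AC · BE = -1156/9]
   → A = (28/9, 76/9)

A = (28/9, 76/9)
F = (15, 14)
G = (16/3, 28/3)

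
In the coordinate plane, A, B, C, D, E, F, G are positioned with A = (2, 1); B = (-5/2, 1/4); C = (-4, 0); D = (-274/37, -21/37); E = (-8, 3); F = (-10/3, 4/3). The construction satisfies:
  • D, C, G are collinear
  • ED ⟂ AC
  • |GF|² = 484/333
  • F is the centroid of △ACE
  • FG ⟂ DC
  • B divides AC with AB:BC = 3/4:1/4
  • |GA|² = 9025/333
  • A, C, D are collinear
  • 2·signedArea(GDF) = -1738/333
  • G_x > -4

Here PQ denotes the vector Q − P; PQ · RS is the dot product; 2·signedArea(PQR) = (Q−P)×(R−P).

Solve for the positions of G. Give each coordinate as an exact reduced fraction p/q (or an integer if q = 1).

G = (-116/37, 16/111)

1. G_x = -116/37  [D, C, G are collinear ∩ FG ⟂ DC]
2. G_y = 16/111  [D, C, G are collinear ∩ FG ⟂ DC]
   → G = (-116/37, 16/111)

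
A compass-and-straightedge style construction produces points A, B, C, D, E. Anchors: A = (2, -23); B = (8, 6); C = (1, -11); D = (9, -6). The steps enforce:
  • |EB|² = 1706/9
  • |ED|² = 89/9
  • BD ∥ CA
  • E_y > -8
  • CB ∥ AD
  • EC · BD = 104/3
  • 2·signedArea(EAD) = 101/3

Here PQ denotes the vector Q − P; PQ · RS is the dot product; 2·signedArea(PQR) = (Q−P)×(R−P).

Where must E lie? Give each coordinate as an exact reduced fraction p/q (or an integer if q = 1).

1. E_x = 19/3  [EC · BD = 104/3 ∩ 2·signedArea(EAD) = 101/3]
2. E_y = -23/3  [EC · BD = 104/3 ∩ 2·signedArea(EAD) = 101/3]
   → E = (19/3, -23/3)

E = (19/3, -23/3)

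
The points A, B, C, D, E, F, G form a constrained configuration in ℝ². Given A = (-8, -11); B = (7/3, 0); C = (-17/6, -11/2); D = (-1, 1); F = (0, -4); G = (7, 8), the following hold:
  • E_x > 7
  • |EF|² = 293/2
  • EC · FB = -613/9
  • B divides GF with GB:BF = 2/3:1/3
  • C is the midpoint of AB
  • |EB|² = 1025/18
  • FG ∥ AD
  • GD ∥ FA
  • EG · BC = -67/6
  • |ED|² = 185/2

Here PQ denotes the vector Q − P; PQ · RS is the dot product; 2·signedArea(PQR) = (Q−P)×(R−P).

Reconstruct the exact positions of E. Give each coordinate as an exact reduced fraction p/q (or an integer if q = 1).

1. E_x = 15/2  [EG · BC = -67/6 ∩ EC · FB = -613/9]
2. E_y = 11/2  [EG · BC = -67/6 ∩ EC · FB = -613/9]
   → E = (15/2, 11/2)

E = (15/2, 11/2)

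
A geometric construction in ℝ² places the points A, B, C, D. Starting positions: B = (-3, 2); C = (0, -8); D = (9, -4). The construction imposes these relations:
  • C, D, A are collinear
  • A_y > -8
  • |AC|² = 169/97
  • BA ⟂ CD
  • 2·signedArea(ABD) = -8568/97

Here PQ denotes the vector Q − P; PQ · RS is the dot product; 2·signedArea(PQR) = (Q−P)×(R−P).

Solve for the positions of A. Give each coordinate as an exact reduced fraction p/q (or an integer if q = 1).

A = (117/97, -724/97)

1. A_x = 117/97  [C, D, A are collinear ∩ BA ⟂ CD]
2. A_y = -724/97  [C, D, A are collinear ∩ BA ⟂ CD]
   → A = (117/97, -724/97)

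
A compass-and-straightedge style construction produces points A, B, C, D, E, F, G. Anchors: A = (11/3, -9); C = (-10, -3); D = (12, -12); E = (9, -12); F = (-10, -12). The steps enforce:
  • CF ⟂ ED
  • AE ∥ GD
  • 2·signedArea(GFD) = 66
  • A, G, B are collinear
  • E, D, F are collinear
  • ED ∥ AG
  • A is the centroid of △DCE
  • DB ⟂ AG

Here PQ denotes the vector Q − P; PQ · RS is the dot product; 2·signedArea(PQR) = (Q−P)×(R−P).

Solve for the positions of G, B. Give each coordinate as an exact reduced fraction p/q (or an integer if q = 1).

B = (12, -9)
G = (20/3, -9)

1. G_x = 20/3  [AE ∥ GD ∩ ED ∥ AG]
2. G_y = -9  [AE ∥ GD ∩ ED ∥ AG]
   → G = (20/3, -9)
3. B_x = 12  [A, G, B are collinear ∩ DB ⟂ AG]
4. B_y = -9  [A, G, B are collinear ∩ DB ⟂ AG]
   → B = (12, -9)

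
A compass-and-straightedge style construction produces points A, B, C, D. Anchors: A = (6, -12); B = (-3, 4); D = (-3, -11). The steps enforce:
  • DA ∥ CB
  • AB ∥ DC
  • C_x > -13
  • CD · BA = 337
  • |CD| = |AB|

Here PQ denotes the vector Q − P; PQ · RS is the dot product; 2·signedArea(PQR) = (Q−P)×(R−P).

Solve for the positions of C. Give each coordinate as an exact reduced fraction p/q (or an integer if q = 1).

C = (-12, 5)

1. C_x = -12  [DA ∥ CB ∩ AB ∥ DC]
2. C_y = 5  [DA ∥ CB ∩ AB ∥ DC]
   → C = (-12, 5)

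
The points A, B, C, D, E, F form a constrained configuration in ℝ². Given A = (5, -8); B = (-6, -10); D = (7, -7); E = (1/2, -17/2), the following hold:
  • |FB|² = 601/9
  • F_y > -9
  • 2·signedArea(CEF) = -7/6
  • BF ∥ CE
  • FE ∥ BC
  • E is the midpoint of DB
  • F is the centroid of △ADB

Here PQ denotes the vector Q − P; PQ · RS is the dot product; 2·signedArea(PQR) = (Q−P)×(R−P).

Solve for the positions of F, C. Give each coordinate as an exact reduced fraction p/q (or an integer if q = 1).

C = (-15/2, -61/6)
F = (2, -25/3)

1. F_x = 2  [F is the centroid of △ADB]
2. F_y = -25/3  [F is the centroid of △ADB]
   → F = (2, -25/3)
3. C_x = -15/2  [BF ∥ CE ∩ FE ∥ BC]
4. C_y = -61/6  [BF ∥ CE ∩ FE ∥ BC]
   → C = (-15/2, -61/6)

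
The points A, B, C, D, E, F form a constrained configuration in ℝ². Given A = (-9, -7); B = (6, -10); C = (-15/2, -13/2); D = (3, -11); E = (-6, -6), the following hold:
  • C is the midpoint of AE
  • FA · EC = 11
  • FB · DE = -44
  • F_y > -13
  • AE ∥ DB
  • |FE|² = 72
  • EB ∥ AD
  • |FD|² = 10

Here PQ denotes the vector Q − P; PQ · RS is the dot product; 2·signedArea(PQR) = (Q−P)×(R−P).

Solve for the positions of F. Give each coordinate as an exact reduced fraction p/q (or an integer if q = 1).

1. F_x = 0  [FA · EC = 11 ∩ FB · DE = -44]
2. F_y = -12  [FA · EC = 11 ∩ FB · DE = -44]
   → F = (0, -12)

F = (0, -12)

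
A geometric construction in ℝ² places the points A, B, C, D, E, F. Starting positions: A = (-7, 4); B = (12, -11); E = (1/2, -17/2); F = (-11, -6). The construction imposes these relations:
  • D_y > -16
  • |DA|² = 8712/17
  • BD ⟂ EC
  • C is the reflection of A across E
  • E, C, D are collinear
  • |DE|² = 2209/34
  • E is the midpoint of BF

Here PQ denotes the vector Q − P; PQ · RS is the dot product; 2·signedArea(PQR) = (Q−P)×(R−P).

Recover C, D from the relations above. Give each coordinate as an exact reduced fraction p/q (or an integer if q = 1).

C = (8, -21)
D = (79/17, -262/17)

1. C_x = 8  [C is the reflection of A across E]
2. C_y = -21  [C is the reflection of A across E]
   → C = (8, -21)
3. D_x = 79/17  [E, C, D are collinear ∩ BD ⟂ EC]
4. D_y = -262/17  [E, C, D are collinear ∩ BD ⟂ EC]
   → D = (79/17, -262/17)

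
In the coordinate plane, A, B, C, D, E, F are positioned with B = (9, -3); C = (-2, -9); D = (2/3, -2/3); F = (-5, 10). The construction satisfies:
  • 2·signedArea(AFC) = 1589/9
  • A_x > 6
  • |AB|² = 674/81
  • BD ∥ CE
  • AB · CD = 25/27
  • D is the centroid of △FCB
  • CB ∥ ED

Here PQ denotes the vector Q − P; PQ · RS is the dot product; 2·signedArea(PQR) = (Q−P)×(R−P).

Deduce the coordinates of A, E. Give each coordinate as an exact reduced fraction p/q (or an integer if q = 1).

1. A_x = 56/9  [2·signedArea(AFC) = 1589/9 ∩ AB · CD = 25/27]
2. A_y = -20/9  [2·signedArea(AFC) = 1589/9 ∩ AB · CD = 25/27]
   → A = (56/9, -20/9)
3. E_x = -31/3  [CB ∥ ED ∩ BD ∥ CE]
4. E_y = -20/3  [CB ∥ ED ∩ BD ∥ CE]
   → E = (-31/3, -20/3)

A = (56/9, -20/9)
E = (-31/3, -20/3)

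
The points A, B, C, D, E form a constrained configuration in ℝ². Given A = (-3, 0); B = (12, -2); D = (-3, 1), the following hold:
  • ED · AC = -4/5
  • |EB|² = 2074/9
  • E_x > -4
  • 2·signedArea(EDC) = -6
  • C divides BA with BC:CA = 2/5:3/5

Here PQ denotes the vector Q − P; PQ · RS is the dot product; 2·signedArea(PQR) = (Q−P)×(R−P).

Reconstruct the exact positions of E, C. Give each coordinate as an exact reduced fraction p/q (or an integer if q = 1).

C = (6, -6/5)
E = (-3, 1/3)

1. C_x = 6  [C divides BA with BC:CA = 2/5:3/5]
2. C_y = -6/5  [C divides BA with BC:CA = 2/5:3/5]
   → C = (6, -6/5)
3. E_x = -3  [2·signedArea(EDC) = -6 ∩ ED · AC = -4/5]
4. E_y = 1/3  [2·signedArea(EDC) = -6 ∩ ED · AC = -4/5]
   → E = (-3, 1/3)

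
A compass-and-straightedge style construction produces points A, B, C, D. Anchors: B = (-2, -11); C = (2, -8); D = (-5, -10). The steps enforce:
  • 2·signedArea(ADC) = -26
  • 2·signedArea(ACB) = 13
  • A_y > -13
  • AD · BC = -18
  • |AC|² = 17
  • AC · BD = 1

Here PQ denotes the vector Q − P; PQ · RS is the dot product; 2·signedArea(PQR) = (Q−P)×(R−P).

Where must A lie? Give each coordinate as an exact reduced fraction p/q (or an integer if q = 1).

A = (1, -12)

1. A_x = 1  [AC · BD = 1 ∩ 2·signedArea(ACB) = 13]
2. A_y = -12  [AC · BD = 1 ∩ 2·signedArea(ACB) = 13]
   → A = (1, -12)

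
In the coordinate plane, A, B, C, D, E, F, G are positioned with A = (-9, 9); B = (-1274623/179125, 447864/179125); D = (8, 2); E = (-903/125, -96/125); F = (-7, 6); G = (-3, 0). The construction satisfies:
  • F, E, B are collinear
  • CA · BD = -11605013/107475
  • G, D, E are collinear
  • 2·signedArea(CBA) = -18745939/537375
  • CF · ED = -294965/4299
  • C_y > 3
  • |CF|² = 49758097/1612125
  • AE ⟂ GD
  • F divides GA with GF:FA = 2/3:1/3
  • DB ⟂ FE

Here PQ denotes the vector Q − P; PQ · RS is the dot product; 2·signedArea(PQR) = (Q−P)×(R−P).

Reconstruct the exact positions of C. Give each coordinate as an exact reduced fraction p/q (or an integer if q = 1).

C = (-365166/179125, 1880864/537375)

1. C_x = -365166/179125  [CF · ED = -294965/4299 ∩ 2·signedArea(CBA) = -18745939/537375]
2. C_y = 1880864/537375  [CF · ED = -294965/4299 ∩ 2·signedArea(CBA) = -18745939/537375]
   → C = (-365166/179125, 1880864/537375)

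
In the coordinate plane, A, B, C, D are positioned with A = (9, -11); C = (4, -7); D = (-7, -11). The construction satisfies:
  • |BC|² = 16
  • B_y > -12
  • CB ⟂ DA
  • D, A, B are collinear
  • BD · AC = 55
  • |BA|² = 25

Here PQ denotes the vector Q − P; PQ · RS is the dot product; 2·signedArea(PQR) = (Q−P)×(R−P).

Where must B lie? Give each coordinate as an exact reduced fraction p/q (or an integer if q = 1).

1. B_x = 4  [D, A, B are collinear ∩ CB ⟂ DA]
2. B_y = -11  [D, A, B are collinear ∩ CB ⟂ DA]
   → B = (4, -11)

B = (4, -11)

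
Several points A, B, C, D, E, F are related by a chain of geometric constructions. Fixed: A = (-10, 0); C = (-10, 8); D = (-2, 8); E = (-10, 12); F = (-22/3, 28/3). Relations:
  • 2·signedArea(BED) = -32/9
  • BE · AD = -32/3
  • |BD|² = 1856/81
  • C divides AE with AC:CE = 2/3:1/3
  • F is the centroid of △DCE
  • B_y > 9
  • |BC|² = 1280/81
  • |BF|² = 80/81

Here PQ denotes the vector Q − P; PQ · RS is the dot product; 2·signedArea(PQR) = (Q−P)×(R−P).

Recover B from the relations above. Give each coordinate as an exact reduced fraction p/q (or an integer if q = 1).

B = (-58/9, 88/9)

1. B_x = -58/9  [2·signedArea(BED) = -32/9 ∩ BE · AD = -32/3]
2. B_y = 88/9  [2·signedArea(BED) = -32/9 ∩ BE · AD = -32/3]
   → B = (-58/9, 88/9)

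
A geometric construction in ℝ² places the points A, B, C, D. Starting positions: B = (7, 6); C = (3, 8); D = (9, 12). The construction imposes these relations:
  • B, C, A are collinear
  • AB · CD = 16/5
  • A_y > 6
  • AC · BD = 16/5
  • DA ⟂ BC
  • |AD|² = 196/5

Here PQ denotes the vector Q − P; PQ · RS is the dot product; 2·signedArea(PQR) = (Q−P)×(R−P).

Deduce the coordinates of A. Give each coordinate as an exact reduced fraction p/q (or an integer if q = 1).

1. A_x = 31/5  [B, C, A are collinear ∩ DA ⟂ BC]
2. A_y = 32/5  [B, C, A are collinear ∩ DA ⟂ BC]
   → A = (31/5, 32/5)

A = (31/5, 32/5)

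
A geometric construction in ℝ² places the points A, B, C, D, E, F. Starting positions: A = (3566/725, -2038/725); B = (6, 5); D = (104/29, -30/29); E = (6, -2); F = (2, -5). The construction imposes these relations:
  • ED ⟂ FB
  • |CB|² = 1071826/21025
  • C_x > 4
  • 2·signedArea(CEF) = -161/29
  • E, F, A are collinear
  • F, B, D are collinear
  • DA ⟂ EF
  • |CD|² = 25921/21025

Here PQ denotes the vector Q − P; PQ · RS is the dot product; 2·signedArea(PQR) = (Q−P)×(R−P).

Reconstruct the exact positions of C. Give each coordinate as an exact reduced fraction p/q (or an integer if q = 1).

1. C_x = 3083/725  [line 3·x + -4·y + -593/29 = 0 ∩ |CD|² = 25921/21025]
2. C_y = -1394/725  [line 3·x + -4·y + -593/29 = 0 ∩ |CD|² = 25921/21025]
   → C = (3083/725, -1394/725)

C = (3083/725, -1394/725)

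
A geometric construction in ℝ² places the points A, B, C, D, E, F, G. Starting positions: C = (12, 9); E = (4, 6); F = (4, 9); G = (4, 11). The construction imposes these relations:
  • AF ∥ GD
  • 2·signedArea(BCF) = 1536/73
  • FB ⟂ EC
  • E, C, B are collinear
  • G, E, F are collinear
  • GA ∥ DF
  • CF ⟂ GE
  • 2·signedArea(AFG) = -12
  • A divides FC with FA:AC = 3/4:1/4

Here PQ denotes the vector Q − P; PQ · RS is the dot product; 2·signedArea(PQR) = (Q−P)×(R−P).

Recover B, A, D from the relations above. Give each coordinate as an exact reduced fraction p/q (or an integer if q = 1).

A = (10, 9)
B = (364/73, 465/73)
D = (-2, 11)

1. B_x = 364/73  [E, C, B are collinear ∩ FB ⟂ EC]
2. B_y = 465/73  [E, C, B are collinear ∩ FB ⟂ EC]
   → B = (364/73, 465/73)
3. A_x = 10  [A divides FC with FA:AC = 3/4:1/4]
4. A_y = 9  [A divides FC with FA:AC = 3/4:1/4]
   → A = (10, 9)
5. D_x = -2  [GA ∥ DF ∩ AF ∥ GD]
6. D_y = 11  [GA ∥ DF ∩ AF ∥ GD]
   → D = (-2, 11)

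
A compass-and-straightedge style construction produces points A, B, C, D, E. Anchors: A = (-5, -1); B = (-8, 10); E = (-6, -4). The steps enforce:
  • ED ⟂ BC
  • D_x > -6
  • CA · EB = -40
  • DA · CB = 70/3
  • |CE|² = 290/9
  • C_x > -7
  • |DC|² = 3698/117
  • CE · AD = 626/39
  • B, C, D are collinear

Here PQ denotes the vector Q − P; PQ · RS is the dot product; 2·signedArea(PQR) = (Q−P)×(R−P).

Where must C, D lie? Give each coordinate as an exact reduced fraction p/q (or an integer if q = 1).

C = (-19/3, 5/3)
D = (-68/13, -50/13)

1. C_x = -19/3  [line 2·x + -14·y + 36 = 0 ∩ |CE|² = 290/9]
2. C_y = 5/3  [line 2·x + -14·y + 36 = 0 ∩ |CE|² = 290/9]
   → C = (-19/3, 5/3)
3. D_x = -68/13  [B, C, D are collinear ∩ ED ⟂ BC]
4. D_y = -50/13  [B, C, D are collinear ∩ ED ⟂ BC]
   → D = (-68/13, -50/13)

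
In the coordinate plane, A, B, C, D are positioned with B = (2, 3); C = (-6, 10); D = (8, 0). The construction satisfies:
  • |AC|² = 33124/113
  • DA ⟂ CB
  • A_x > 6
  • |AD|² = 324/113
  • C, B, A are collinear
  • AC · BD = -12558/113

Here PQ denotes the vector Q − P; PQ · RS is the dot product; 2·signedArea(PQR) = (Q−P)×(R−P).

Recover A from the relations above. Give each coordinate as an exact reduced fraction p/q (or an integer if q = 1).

A = (778/113, -144/113)

1. A_x = 778/113  [C, B, A are collinear ∩ DA ⟂ CB]
2. A_y = -144/113  [C, B, A are collinear ∩ DA ⟂ CB]
   → A = (778/113, -144/113)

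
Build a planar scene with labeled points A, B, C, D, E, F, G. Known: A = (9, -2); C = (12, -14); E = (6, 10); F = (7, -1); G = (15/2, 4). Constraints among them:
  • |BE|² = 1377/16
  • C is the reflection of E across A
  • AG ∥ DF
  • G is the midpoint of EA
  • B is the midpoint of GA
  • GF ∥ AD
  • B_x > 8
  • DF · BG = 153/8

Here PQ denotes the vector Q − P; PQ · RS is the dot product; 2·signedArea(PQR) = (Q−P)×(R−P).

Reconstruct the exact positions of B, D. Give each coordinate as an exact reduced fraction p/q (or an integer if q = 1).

1. B_x = 33/4  [B is the midpoint of GA]
2. B_y = 1  [B is the midpoint of GA]
   → B = (33/4, 1)
3. D_x = 17/2  [AG ∥ DF ∩ GF ∥ AD]
4. D_y = -7  [AG ∥ DF ∩ GF ∥ AD]
   → D = (17/2, -7)

B = (33/4, 1)
D = (17/2, -7)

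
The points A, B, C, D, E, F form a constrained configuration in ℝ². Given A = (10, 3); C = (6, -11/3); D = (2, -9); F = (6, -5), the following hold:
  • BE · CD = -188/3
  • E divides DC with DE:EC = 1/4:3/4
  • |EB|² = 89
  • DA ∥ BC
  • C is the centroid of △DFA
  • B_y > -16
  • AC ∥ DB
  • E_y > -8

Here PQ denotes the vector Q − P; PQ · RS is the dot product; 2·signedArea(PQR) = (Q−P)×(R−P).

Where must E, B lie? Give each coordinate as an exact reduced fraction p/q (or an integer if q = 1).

B = (-2, -47/3)
E = (3, -23/3)

1. E_x = 3  [E divides DC with DE:EC = 1/4:3/4]
2. E_y = -23/3  [E divides DC with DE:EC = 1/4:3/4]
   → E = (3, -23/3)
3. B_x = -2  [DA ∥ BC ∩ AC ∥ DB]
4. B_y = -47/3  [DA ∥ BC ∩ AC ∥ DB]
   → B = (-2, -47/3)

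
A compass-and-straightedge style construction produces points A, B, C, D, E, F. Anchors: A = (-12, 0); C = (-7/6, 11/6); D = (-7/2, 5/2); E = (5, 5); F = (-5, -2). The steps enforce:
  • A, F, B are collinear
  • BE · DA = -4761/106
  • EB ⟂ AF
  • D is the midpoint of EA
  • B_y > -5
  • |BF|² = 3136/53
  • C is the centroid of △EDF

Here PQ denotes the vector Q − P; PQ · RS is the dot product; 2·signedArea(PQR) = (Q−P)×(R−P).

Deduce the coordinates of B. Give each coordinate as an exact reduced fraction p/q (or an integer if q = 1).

1. B_x = 127/53  [A, F, B are collinear ∩ EB ⟂ AF]
2. B_y = -218/53  [A, F, B are collinear ∩ EB ⟂ AF]
   → B = (127/53, -218/53)

B = (127/53, -218/53)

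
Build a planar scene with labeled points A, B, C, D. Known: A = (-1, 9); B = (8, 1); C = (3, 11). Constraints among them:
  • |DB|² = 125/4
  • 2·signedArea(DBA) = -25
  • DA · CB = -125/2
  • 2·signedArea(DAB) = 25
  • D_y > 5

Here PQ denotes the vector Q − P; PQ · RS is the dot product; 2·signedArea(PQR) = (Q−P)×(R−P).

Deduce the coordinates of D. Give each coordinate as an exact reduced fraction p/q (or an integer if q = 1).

1. D_x = 11/2  [2·signedArea(DBA) = -25 ∩ DA · CB = -125/2]
2. D_y = 6  [2·signedArea(DBA) = -25 ∩ DA · CB = -125/2]
   → D = (11/2, 6)

D = (11/2, 6)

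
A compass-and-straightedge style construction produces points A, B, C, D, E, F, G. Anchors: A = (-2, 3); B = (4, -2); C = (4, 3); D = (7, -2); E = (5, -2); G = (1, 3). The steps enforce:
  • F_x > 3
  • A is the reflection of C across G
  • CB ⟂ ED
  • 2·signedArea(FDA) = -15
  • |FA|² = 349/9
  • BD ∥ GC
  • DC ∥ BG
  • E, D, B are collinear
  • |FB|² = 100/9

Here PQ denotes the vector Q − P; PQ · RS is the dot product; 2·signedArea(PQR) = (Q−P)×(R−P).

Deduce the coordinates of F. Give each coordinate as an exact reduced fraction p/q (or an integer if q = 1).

1. F_x = 4  [line -5·x + -9·y + 32 = 0 ∩ |FA|² = 349/9]
2. F_y = 4/3  [line -5·x + -9·y + 32 = 0 ∩ |FA|² = 349/9]
   → F = (4, 4/3)

F = (4, 4/3)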